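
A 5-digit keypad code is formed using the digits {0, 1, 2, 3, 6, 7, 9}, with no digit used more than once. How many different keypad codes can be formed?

Choose and order 5 of the 7 symbols: the first digit has 7 options, the next 6, and so on down to 3.
7 × 6 × 5 × 4 × 3 = 2520.

2520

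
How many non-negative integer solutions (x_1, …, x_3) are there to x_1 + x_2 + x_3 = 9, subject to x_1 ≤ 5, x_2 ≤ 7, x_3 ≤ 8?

Without the upper bounds there are C(11,2) = 55 ways to split 9 among 3 variables.
Subtract solutions that violate a single cap (substitute x_i' = x_i − (cap_i+1)): x_1 ≥ 6 gives C(5,2) = 10; x_2 ≥ 8 gives C(3,2) = 3; x_3 ≥ 9 gives C(2,2) = 1. Together 14.
No two caps can be exceeded simultaneously, so the pair terms are all 0.
By inclusion–exclusion the count is 55 − 14 + 0 = 41.

41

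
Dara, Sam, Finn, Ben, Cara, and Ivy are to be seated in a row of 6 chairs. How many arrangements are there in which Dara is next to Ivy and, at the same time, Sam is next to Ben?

Treat {Dara,Ivy} as one block (2 orders) and {Sam,Ben} as another (2 orders).
That leaves 4 units to arrange: 2 × 2 × 4! = 4 × 24 = 96.

96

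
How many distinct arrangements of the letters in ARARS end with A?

Fix A in the last position and arrange the remaining 4 letters.
Those 4 letters have R appearing twice, giving (4)!/(2!) = 12.

12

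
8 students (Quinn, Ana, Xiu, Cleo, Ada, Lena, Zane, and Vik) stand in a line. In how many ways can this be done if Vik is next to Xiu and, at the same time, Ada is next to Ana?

2880

Treat {Vik,Xiu} as one block (2 orders) and {Ada,Ana} as another (2 orders).
That leaves 6 units to arrange: 2 × 2 × 6! = 4 × 720 = 2880.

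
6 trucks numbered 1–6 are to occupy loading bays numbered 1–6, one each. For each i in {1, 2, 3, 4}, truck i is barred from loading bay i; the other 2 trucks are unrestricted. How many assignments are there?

Let Aᵢ (for 1 ≤ i ≤ 4) be the placements that put truck i in its forbidden loading bay. Any j of these fix j positions, leaving (6−j)! ways to fill the rest, and there are C(4,j) ways to pick which j.
By inclusion–exclusion, the number of valid placements is Σ_{j=0}^{4} (−1)^j C(4,j)·(6−j)!.
Computing: 720 − 480 + 144 − 24 + 2 = 362.

362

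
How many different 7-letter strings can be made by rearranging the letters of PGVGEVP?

630

The 7 letters of PGVGEVP have repeats: G appearing twice, P appearing twice, and V appearing twice.
The number of distinct arrangements is 7!/(2!·2!·2!) = 5040/8 = 630.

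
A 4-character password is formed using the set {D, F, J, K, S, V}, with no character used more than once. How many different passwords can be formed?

360

With no repetition, fill the 4 characters in order: 6 choices, then 5, down to 3.
That product is 6 × 5 × 4 × 3 = 360.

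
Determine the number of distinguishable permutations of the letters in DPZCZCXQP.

45360

Letter multiplicities in DPZCZCXQP: C×2, D×1, P×2, Q×1, X×1, Z×2.
So there are 9! / (2!·2!·2!) = 45360 distinguishable arrangements.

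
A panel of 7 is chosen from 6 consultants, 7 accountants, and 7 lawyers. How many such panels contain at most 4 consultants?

Split by how many consultants are chosen (0 through 4).
Sum: C(6,0)·C(14,7) + C(6,1)·C(14,6) + C(6,2)·C(14,5) + C(6,3)·C(14,4) + C(6,4)·C(14,3) = 3432 + 18018 + 30030 + 20020 + 5460 = 76960.

76960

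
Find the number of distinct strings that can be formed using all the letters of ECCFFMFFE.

The 9 letters of ECCFFMFFE have repeats: C appearing twice, E appearing twice, and F appearing 4 times.
So there are 9! / (4!·2!·2!) = 3780 distinguishable arrangements.

3780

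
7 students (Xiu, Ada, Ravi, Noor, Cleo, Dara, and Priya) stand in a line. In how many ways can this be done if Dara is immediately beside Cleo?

1440

Place the 5 others and the Dara-Cleo pair as 6 objects in a line; the pair has 2 internal arrangements.
That gives 2 × 6! = 2 × 720 = 1440.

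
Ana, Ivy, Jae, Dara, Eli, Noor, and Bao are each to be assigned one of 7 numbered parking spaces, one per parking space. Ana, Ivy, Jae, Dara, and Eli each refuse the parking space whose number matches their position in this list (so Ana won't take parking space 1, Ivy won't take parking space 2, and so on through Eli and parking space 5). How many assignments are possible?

Let Aᵢ (for 1 ≤ i ≤ 5) be the placements that put person i in their forbidden parking space. Any j of these fix j positions, leaving (7−j)! ways to fill the rest, and there are C(5,j) ways to pick which j.
By inclusion–exclusion, the number of valid placements is Σ_{j=0}^{5} (−1)^j C(5,j)·(7−j)!.
Computing: 5040 − 3600 + 1200 − 240 + 30 − 2 = 2428.

2428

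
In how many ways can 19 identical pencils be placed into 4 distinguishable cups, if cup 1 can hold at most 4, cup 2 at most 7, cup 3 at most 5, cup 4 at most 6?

20

By stars and bars, unrestricted non-negative solutions to x_1+…+x_4 = 19 number C(19+3,3) = 1540.
Subtract solutions that violate a single cap (substitute x_i' = x_i − (cap_i+1)): x_1 ≥ 5 gives C(17,3) = 680; x_2 ≥ 8 gives C(14,3) = 364; x_3 ≥ 6 gives C(16,3) = 560; x_4 ≥ 7 gives C(15,3) = 455. Together 2059.
Add back pairs where two caps are both exceeded: 84 + 165 + 120 + 56 + 35 + 84 = 544.
Subtract triples: 1 + 0 + 4 + 0 = 5.
By inclusion–exclusion the count is 1540 − 2059 + 544 − 5 = 20.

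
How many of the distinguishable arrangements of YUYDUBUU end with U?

420

Fix U in the last position and arrange the remaining 7 letters.
Those 7 letters have U appearing 3 times and Y appearing twice, giving (7)!/(3!·2!) = 420.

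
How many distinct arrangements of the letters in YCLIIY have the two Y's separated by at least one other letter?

120

There are 6!/(2!·2!) = 180 arrangements of YCLIIY in total.
Arrangements with the Y's together: treat YY as one letter, giving (5)!/(2!) = 60.
Hence 180 − 60 = 120.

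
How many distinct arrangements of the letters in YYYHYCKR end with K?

210

Fix K in the last position and arrange the remaining 7 letters.
Those 7 letters have Y appearing 4 times, giving (7)!/(4!) = 210.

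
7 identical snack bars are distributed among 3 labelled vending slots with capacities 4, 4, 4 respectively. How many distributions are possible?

Ignoring the caps, the number of non-negative solutions to x_1+…+x_3 = 7 is C(9,2) = 36.
Subtract solutions that violate a single cap (substitute x_i' = x_i − (cap_i+1)): x_1 ≥ 5 gives C(4,2) = 6; x_2 ≥ 5 gives C(4,2) = 6; x_3 ≥ 5 gives C(4,2) = 6. Together 18.
No two caps can be exceeded simultaneously, so the pair terms are all 0.
By inclusion–exclusion the count is 36 − 18 + 0 = 18.

18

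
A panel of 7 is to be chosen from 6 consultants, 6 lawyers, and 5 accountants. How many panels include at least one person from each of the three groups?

17996

Total 7-person selections from all 17: C(17,7) = 19448.
Selections missing a whole group: no consultants → C(11,7) = 330; no lawyers → C(11,7) = 330; no accountants → C(12,7) = 792.
Add back selections omitting two groups (i.e. drawn from a single group): C(6,7) + C(6,7) + C(5,7) = 0.
By inclusion–exclusion: 19448 − 1452 + 0 = 17996.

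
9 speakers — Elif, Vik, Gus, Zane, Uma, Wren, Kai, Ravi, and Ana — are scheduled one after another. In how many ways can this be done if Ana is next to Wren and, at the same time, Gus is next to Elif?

Treat {Ana,Wren} as one block (2 orders) and {Gus,Elif} as another (2 orders).
That leaves 7 units to arrange: 2 × 2 × 7! = 4 × 5040 = 20160.

20160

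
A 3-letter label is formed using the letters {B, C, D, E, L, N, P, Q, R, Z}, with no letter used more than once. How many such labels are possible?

720

This is a permutation of 3 out of 10: P(10,3) = 10!/7!.
10 × 9 × 8 = 720.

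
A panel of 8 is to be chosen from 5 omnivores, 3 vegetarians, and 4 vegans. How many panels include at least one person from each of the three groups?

485

With no constraint there are C(12,8) = 495 possible selections.
Selections missing a whole group: no omnivores → C(7,8) = 0; no vegetarians → C(9,8) = 9; no vegans → C(8,8) = 1.
Add back selections omitting two groups (i.e. drawn from a single group): C(5,8) + C(3,8) + C(4,8) = 0.
By inclusion–exclusion: 495 − 10 + 0 = 485.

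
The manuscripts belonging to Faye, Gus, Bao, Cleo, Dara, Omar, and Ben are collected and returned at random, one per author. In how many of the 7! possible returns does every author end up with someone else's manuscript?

This is the derangement count D_7: permutations of 7 items with no fixed point.
By inclusion–exclusion this is Σ_{j=0}^{7} (−1)^j C(7,j)·(7−j)!.
Computing: 5040 − 5040 + 2520 − 840 + 210 − 42 + 7 − 1 = 1854.

1854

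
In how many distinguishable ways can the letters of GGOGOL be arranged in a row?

60

Letter multiplicities in GGOGOL: G×3, L×1, O×2.
So there are 6! / (3!·2!) = 60 distinguishable arrangements.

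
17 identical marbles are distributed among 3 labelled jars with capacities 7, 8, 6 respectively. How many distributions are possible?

15

By stars and bars, unrestricted non-negative solutions to x_1+…+x_3 = 17 number C(17+2,2) = 171.
Subtract solutions that violate a single cap (substitute x_i' = x_i − (cap_i+1)): x_1 ≥ 8 gives C(11,2) = 55; x_2 ≥ 9 gives C(10,2) = 45; x_3 ≥ 7 gives C(12,2) = 66. Together 166.
Add back pairs where two caps are both exceeded: 1 + 6 + 3 = 10.
By inclusion–exclusion the count is 171 − 166 + 10 = 15.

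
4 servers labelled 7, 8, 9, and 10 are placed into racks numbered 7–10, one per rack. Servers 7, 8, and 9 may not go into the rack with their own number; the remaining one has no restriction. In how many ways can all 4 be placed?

11

Let Aᵢ (for i ∈ {7, 8, 9}) be the placements that put server i in its forbidden rack. Any j of these fix j positions, leaving (4−j)! ways to fill the rest, and there are C(3,j) ways to pick which j.
By inclusion–exclusion, the number of valid placements is Σ_{j=0}^{3} (−1)^j C(3,j)·(4−j)!.
Computing: 24 − 18 + 6 − 1 = 11.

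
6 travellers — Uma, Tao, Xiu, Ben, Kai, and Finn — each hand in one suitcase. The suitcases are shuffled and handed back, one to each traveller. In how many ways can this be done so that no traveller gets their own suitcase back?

Let Aᵢ be the assignments in which traveller i gets their own suitcase. We want the size of the complement of A₁∪…∪A_6.
By inclusion–exclusion this is Σ_{j=0}^{6} (−1)^j C(6,j)·(6−j)!.
Computing: 720 − 720 + 360 − 120 + 30 − 6 + 1 = 265.

265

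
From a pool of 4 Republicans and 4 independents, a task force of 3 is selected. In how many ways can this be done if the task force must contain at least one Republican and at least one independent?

Total 3-person selections from all 8: C(8,3) = 56.
Subtract selections that omit an entire group: no Republicans → C(4,3) = 4; no independents → C(4,3) = 4.
Both groups omitted at once is impossible, so 56 − 8 = 48.

48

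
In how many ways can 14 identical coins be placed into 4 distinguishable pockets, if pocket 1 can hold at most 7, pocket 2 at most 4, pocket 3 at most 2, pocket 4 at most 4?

Without the upper bounds there are C(17,3) = 680 ways to split 14 among 4 pockets.
Subtract solutions that violate a single cap (substitute x_i' = x_i − (cap_i+1)): x_1 ≥ 8 gives C(9,3) = 84; x_2 ≥ 5 gives C(12,3) = 220; x_3 ≥ 3 gives C(14,3) = 364; x_4 ≥ 5 gives C(12,3) = 220. Together 888.
Add back pairs where two caps are both exceeded: 4 + 20 + 4 + 84 + 35 + 84 = 231.
Subtract triples: 0 + 0 + 0 + 4 = 4.
By inclusion–exclusion the count is 680 − 888 + 231 − 4 = 19.

19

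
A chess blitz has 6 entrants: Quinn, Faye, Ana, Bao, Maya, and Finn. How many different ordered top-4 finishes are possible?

This is an ordered selection of 4 from 6: P(6,4).
That gives 6 × 5 × 4 × 3 = 360.

360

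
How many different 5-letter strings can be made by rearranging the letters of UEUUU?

The 5 letters of UEUUU have repeats: U appearing 4 times.
The number of distinct arrangements is 5!/(4!) = 120/24 = 5.

5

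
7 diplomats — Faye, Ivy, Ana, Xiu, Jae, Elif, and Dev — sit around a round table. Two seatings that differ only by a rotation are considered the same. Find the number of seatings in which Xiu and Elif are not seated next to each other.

All circular seatings of 7 people number (6)! = 720.
Seatings with Xiu beside Elif: treat them as a block with 2 internal orders, giving 2 × (5)! = 240.
Subtracting, 720 − 240 = 480.

480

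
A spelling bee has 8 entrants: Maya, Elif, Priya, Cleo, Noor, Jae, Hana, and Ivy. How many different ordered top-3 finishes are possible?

This is an ordered selection of 3 from 8: P(8,3).
That gives 8 × 7 × 6 = 336.

336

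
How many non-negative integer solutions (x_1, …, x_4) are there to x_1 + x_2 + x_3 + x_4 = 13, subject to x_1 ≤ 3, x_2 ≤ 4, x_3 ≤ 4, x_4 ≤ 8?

By stars and bars, unrestricted non-negative solutions to x_1+…+x_4 = 13 number C(13+3,3) = 560.
Subtract solutions that violate a single cap (substitute x_i' = x_i − (cap_i+1)): x_1 ≥ 4 gives C(12,3) = 220; x_2 ≥ 5 gives C(11,3) = 165; x_3 ≥ 5 gives C(11,3) = 165; x_4 ≥ 9 gives C(7,3) = 35. Together 585.
Add back pairs where two caps are both exceeded: 35 + 35 + 1 + 20 + 0 + 0 = 91.
By inclusion–exclusion the count is 560 − 585 + 91 = 66.

66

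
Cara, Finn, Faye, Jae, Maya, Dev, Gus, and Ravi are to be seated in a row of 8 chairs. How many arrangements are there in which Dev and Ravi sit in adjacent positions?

10080

Glue Dev and Ravi into one block (2 internal orders), leaving 7 units to arrange in a row.
That gives 2 × 7! = 2 × 5040 = 10080.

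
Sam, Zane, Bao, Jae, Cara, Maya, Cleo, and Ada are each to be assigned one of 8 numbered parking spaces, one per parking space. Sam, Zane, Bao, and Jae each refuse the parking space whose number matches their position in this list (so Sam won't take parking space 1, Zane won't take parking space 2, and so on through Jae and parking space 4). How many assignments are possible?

Let Aᵢ (for 1 ≤ i ≤ 4) be the placements that put person i in their forbidden parking space. Any j of these fix j positions, leaving (8−j)! ways to fill the rest, and there are C(4,j) ways to pick which j.
By inclusion–exclusion, the number of valid placements is Σ_{j=0}^{4} (−1)^j C(4,j)·(8−j)!.
Computing: 40320 − 20160 + 4320 − 480 + 24 = 24024.

24024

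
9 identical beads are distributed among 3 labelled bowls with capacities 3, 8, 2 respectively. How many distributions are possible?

Ignoring the caps, the number of non-negative solutions to x_1+…+x_3 = 9 is C(11,2) = 55.
Subtract solutions that violate a single cap (substitute x_i' = x_i − (cap_i+1)): x_1 ≥ 4 gives C(7,2) = 21; x_2 ≥ 9 gives C(2,2) = 1; x_3 ≥ 3 gives C(8,2) = 28. Together 50.
Add back pairs where two caps are both exceeded: 0 + 6 + 0 = 6.
By inclusion–exclusion the count is 55 − 50 + 6 = 11.

11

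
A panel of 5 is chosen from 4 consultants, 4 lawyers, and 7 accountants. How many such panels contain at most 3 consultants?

Split by how many consultants are chosen (0 through 3).
Sum: C(4,0)·C(11,5) + C(4,1)·C(11,4) + C(4,2)·C(11,3) + C(4,3)·C(11,2) = 462 + 1320 + 990 + 220 = 2992.

2992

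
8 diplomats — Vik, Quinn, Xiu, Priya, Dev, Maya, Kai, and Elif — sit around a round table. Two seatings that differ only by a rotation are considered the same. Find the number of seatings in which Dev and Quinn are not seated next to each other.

3600

All circular seatings of 8 people number (7)! = 5040.
Those with Dev next to Quinn: fuse the pair into one unit and seat 7 units around a circle — 2·(6)! = 1440.
Subtracting, 5040 − 1440 = 3600.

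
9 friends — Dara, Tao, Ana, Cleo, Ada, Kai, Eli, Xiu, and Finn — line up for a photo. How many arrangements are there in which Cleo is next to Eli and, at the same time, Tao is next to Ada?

Treat {Cleo,Eli} as one block (2 orders) and {Tao,Ada} as another (2 orders).
That leaves 7 units to arrange: 2 × 2 × 7! = 4 × 5040 = 20160.

20160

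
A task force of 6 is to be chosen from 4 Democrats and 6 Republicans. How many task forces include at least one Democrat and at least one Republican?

209

Unrestricted: C(10,6) = 210 ways to pick any 6 of the 10.
Subtract selections that omit an entire group: no Democrats → C(6,6) = 1; no Republicans → C(4,6) = 0.
Both groups omitted at once is impossible, so 210 − 1 = 209.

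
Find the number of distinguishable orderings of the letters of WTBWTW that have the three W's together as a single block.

Treat the 3 copies of W as a single block. The multiset to arrange is then {WWW, B, T, T}, 4 items in all.
That gives (4)!/(2!) = 12 arrangements.

12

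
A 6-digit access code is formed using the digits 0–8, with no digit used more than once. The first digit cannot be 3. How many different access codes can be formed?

53760

The first digit has 9−1 = 8 choices (anything except 3).
The remaining 5 digits are filled from the other 8 symbols without repetition: 8 × 7 × 6 × 5 × 4 = 6720.
Total: 8 × 6720 = 53760.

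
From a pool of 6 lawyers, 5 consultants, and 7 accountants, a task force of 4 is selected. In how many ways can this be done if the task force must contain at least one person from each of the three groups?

Unrestricted: C(18,4) = 3060 ways to pick any 4 of the 18.
Subtract selections that omit an entire group: no lawyers → C(12,4) = 495; no consultants → C(13,4) = 715; no accountants → C(11,4) = 330.
Add back selections omitting two groups (i.e. drawn from a single group): C(6,4) + C(5,4) + C(7,4) = 55.
By inclusion–exclusion: 3060 − 1540 + 55 = 1575.

1575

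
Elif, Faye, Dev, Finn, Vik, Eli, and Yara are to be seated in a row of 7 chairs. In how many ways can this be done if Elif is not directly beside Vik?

Of the 7! = 5040 arrangements, those with Elif and Vik adjacent number 2 × 6! = 1440 (treat the pair as a block with 2 internal orders).
Complementary counting: 5040 − 1440 = 3600.

3600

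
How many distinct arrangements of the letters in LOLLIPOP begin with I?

210

Fix I in the first position and arrange the remaining 7 letters.
Those 7 letters have L appearing 3 times, O appearing twice, and P appearing twice, giving (7)!/(3!·2!·2!) = 210.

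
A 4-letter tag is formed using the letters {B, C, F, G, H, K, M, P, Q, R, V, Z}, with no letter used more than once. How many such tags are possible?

11880

With no repetition, fill the 4 letters in order: 12 choices, then 11, down to 9.
That product is 12 × 11 × 10 × 9 = 11880.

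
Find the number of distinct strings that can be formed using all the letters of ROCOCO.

60

ROCOCO has 6 letters with C appearing twice and O appearing 3 times.
The number of distinct arrangements is 6!/(3!·2!) = 720/12 = 60.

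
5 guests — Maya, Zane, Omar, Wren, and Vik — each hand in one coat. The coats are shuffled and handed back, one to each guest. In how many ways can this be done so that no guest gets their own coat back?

44

Count assignments avoiding every fixed point. For any j of the 5 guests fixed to their own coat, the other 5−j can be arranged in (5−j)! ways.
By inclusion–exclusion this is Σ_{j=0}^{5} (−1)^j C(5,j)·(5−j)!.
Computing: 120 − 120 + 60 − 20 + 5 − 1 = 44.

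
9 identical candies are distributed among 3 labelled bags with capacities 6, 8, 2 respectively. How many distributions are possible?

20

Ignoring the caps, the number of non-negative solutions to x_1+…+x_3 = 9 is C(11,2) = 55.
Subtract solutions that violate a single cap (substitute x_i' = x_i − (cap_i+1)): x_1 ≥ 7 gives C(4,2) = 6; x_2 ≥ 9 gives C(2,2) = 1; x_3 ≥ 3 gives C(8,2) = 28. Together 35.
No two caps can be exceeded simultaneously, so the pair terms are all 0.
By inclusion–exclusion the count is 55 − 35 + 0 = 20.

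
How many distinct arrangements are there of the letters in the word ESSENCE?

420

Letter multiplicities in ESSENCE: C×1, E×3, N×1, S×2.
Dividing 7! = 5040 by 3!·2! = 12 for the repeated letters gives 420.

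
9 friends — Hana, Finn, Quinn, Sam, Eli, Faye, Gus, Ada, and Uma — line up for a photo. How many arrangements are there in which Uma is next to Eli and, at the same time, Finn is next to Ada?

Treat {Uma,Eli} as one block (2 orders) and {Finn,Ada} as another (2 orders).
That leaves 7 units to arrange: 2 × 2 × 7! = 4 × 5040 = 20160.

20160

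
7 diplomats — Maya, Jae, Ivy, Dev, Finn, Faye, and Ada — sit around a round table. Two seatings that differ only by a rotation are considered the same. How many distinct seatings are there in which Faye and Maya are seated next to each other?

Glue Faye and Maya into a block (2 internal orders). Seating 6 units around a circle gives (5)! arrangements.
So 2 × (5)! = 2 × 120 = 240.

240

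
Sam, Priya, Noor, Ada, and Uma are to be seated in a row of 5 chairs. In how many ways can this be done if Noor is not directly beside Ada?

72

There are 5! = 120 arrangements in all. If Noor and Ada are adjacent, merging them into one block gives 2·(4)! = 48 arrangements.
Complementary counting: 120 − 48 = 72.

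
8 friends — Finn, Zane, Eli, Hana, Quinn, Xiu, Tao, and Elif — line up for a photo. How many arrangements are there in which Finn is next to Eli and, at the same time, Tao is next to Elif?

Treat {Finn,Eli} as one block (2 orders) and {Tao,Elif} as another (2 orders).
That leaves 6 units to arrange: 2 × 2 × 6! = 4 × 720 = 2880.

2880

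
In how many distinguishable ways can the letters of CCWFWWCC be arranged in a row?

280

CCWFWWCC has 8 letters with C appearing 4 times and W appearing 3 times.
So there are 8! / (4!·3!) = 280 distinguishable arrangements.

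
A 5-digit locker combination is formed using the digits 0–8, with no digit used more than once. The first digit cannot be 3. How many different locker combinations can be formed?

The first digit has 9−1 = 8 choices (anything except 3).
The remaining 4 digits are filled from the other 8 symbols without repetition: 8 × 7 × 6 × 5 = 1680.
Total: 8 × 1680 = 13440.

13440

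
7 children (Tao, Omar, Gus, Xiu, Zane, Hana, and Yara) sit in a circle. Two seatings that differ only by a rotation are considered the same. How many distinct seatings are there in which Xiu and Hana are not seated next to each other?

480

Without the restriction there are (6)! = 720 seatings.
Those with Xiu next to Hana: fuse the pair into one unit and seat 6 units around a circle — 2·(5)! = 240.
Subtracting, 720 − 240 = 480.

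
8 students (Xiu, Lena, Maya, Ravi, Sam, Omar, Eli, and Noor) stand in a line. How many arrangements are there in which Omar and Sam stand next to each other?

Treat {Omar, Sam} as a single unit. There are 7 units to order, and the pair itself can be ordered 2 ways.
So the count is 2·(7)! = 10080.

10080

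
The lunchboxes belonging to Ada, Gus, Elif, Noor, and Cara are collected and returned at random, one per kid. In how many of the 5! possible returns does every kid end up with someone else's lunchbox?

44

Count assignments avoiding every fixed point. For any j of the 5 kids fixed to their own lunchbox, the other 5−j can be arranged in (5−j)! ways.
By inclusion–exclusion this is Σ_{j=0}^{5} (−1)^j C(5,j)·(5−j)!.
Computing: 120 − 120 + 60 − 20 + 5 − 1 = 44.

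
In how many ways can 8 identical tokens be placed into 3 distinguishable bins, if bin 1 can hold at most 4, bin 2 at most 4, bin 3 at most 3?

10

Without the upper bounds there are C(10,2) = 45 ways to split 8 among 3 bins.
Subtract solutions that violate a single cap (substitute x_i' = x_i − (cap_i+1)): x_1 ≥ 5 gives C(5,2) = 10; x_2 ≥ 5 gives C(5,2) = 10; x_3 ≥ 4 gives C(6,2) = 15. Together 35.
No two caps can be exceeded simultaneously, so the pair terms are all 0.
By inclusion–exclusion the count is 45 − 35 + 0 = 10.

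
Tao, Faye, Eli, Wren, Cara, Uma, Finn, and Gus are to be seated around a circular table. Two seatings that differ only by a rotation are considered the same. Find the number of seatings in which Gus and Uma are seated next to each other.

Treat {Gus, Uma} as one unit (2 internal orders) and seat the resulting 7 units around the table: (6)! circular arrangements.
So 2 × (6)! = 2 × 720 = 1440.

1440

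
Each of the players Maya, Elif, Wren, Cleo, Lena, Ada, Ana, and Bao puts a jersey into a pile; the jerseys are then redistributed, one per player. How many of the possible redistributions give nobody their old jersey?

Count assignments avoiding every fixed point. For any j of the 8 players fixed to their old jersey, the other 8−j can be arranged in (8−j)! ways.
By inclusion–exclusion this is Σ_{j=0}^{8} (−1)^j C(8,j)·(8−j)!.
Computing: 40320 − 40320 + 20160 − 6720 + 1680 − 336 + 56 − 8 + 1 = 14833.

14833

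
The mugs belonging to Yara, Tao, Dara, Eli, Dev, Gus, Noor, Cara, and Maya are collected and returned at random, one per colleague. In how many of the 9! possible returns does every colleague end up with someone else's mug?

Count assignments avoiding every fixed point. For any j of the 9 colleagues fixed to their own mug, the other 9−j can be arranged in (9−j)! ways.
By inclusion–exclusion this is Σ_{j=0}^{9} (−1)^j C(9,j)·(9−j)!.
Computing: 362880 − 362880 + 181440 − 60480 + 15120 − 3024 + 504 − 72 + 9 − 1 = 133496.

133496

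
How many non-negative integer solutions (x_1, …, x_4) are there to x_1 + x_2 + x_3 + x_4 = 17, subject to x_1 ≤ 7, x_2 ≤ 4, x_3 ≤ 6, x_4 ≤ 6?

80

By stars and bars, unrestricted non-negative solutions to x_1+…+x_4 = 17 number C(17+3,3) = 1140.
Subtract solutions that violate a single cap (substitute x_i' = x_i − (cap_i+1)): x_1 ≥ 8 gives C(12,3) = 220; x_2 ≥ 5 gives C(15,3) = 455; x_3 ≥ 7 gives C(13,3) = 286; x_4 ≥ 7 gives C(13,3) = 286. Together 1247.
Add back pairs where two caps are both exceeded: 35 + 10 + 10 + 56 + 56 + 20 = 187.
By inclusion–exclusion the count is 1140 − 1247 + 187 = 80.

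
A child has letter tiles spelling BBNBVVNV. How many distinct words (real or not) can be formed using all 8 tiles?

The 8 letters of BBNBVVNV have repeats: B appearing 3 times, N appearing twice, and V appearing 3 times.
The number of distinct arrangements is 8!/(3!·3!·2!) = 40320/72 = 560.

560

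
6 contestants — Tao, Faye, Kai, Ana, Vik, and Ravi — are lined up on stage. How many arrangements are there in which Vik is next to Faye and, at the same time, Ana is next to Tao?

Treat {Vik,Faye} as one block (2 orders) and {Ana,Tao} as another (2 orders).
That leaves 4 units to arrange: 2 × 2 × 4! = 4 × 24 = 96.

96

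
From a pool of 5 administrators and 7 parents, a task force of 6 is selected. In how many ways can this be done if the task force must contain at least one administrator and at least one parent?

917

Total 6-person selections from all 12: C(12,6) = 924.
Subtract selections that omit an entire group: no administrators → C(7,6) = 7; no parents → C(5,6) = 0.
Both groups omitted at once is impossible, so 924 − 7 = 917.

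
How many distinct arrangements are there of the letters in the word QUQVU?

30

The 5 letters of QUQVU have repeats: Q appearing twice and U appearing twice.
Dividing 5! = 120 by 2!·2! = 4 for the repeated letters gives 30.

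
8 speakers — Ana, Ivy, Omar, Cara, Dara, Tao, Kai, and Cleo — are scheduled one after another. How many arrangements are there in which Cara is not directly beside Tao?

30240

There are 8! = 40320 arrangements in all. If Cara and Tao are adjacent, merging them into one block gives 2·(7)! = 10080 arrangements.
So 40320 − 10080 = 30240 arrangements keep them apart.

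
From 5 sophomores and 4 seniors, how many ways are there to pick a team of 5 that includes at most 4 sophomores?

Split by how many sophomores are chosen (0 through 4).
Sum: C(5,0)·C(4,5) + C(5,1)·C(4,4) + C(5,2)·C(4,3) + C(5,3)·C(4,2) + C(5,4)·C(4,1) = 0 + 5 + 40 + 60 + 20 = 125.

125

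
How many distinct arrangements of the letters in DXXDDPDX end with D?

140

With the last slot taken by D, it remains to arrange the other 7 letters (XXDDPDX).
Those 7 letters have D appearing 3 times and X appearing 3 times, giving (7)!/(3!·3!) = 140.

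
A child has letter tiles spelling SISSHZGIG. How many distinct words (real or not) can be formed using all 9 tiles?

15120

Letter multiplicities in SISSHZGIG: G×2, H×1, I×2, S×3, Z×1.
So there are 9! / (3!·2!·2!) = 15120 distinguishable arrangements.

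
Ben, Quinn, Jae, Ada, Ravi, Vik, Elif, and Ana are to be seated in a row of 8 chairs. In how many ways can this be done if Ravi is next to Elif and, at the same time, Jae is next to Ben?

2880

Treat {Ravi,Elif} as one block (2 orders) and {Jae,Ben} as another (2 orders).
That leaves 6 units to arrange: 2 × 2 × 6! = 4 × 720 = 2880.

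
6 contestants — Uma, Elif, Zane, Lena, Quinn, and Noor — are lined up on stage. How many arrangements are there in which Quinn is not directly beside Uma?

480

Of the 6! = 720 arrangements, those with Quinn and Uma adjacent number 2 × 5! = 240 (treat the pair as a block with 2 internal orders).
So 720 − 240 = 480 arrangements keep them apart.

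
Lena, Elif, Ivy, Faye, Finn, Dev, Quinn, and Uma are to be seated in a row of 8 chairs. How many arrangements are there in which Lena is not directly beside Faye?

30240

There are 8! = 40320 arrangements in all. If Lena and Faye are adjacent, merging them into one block gives 2·(7)! = 10080 arrangements.
So 40320 − 10080 = 30240 arrangements keep them apart.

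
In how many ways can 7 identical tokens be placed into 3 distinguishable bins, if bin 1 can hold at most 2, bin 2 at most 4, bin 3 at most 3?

Ignoring the caps, the number of non-negative solutions to x_1+…+x_3 = 7 is C(9,2) = 36.
Subtract solutions that violate a single cap (substitute x_i' = x_i − (cap_i+1)): x_1 ≥ 3 gives C(6,2) = 15; x_2 ≥ 5 gives C(4,2) = 6; x_3 ≥ 4 gives C(5,2) = 10. Together 31.
Add back pairs where two caps are both exceeded: 0 + 1 + 0 = 1.
By inclusion–exclusion the count is 36 − 31 + 1 = 6.

6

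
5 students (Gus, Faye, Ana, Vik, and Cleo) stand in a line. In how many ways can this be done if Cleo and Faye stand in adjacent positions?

Treat {Cleo, Faye} as a single unit. There are 4 units to order, and the pair itself can be ordered 2 ways.
So the count is 2·(4)! = 48.

48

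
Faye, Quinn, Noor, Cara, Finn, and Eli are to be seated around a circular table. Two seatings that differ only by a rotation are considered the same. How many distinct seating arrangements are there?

Fix one person's seat to break rotational symmetry; the remaining 5 people can be arranged in (5)! = 120 ways.

120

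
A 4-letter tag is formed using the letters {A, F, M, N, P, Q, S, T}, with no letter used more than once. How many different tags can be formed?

1680

This is a permutation of 4 out of 8: P(8,4) = 8!/4!.
8 × 7 × 6 × 5 = 1680.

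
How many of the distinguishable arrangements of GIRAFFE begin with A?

Fix A in the first position and arrange the remaining 6 letters.
Those 6 letters have F appearing twice, giving (6)!/(2!) = 360.

360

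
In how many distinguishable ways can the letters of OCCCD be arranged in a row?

20

Letter multiplicities in OCCCD: C×3, D×1, O×1.
So there are 5! / (3!) = 20 distinguishable arrangements.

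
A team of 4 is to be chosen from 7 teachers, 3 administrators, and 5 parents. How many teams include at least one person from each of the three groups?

630

Unrestricted: C(15,4) = 1365 ways to pick any 4 of the 15.
Subtract selections that omit an entire group: no teachers → C(8,4) = 70; no administrators → C(12,4) = 495; no parents → C(10,4) = 210.
Add back selections omitting two groups (i.e. drawn from a single group): C(7,4) + C(3,4) + C(5,4) = 40.
By inclusion–exclusion: 1365 − 775 + 40 = 630.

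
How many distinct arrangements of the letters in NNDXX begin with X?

12

Fix X in the first position and arrange the remaining 4 letters.
Those 4 letters have N appearing twice, giving (4)!/(2!) = 12.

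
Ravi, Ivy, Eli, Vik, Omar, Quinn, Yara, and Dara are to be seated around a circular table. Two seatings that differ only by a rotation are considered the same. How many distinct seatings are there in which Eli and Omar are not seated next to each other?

Without the restriction there are (7)! = 5040 seatings.
Those with Eli next to Omar: fuse the pair into one unit and seat 7 units around a circle — 2·(6)! = 1440.
Subtracting, 5040 − 1440 = 3600.

3600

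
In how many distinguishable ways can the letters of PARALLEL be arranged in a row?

Letter multiplicities in PARALLEL: A×2, E×1, L×3, P×1, R×1.
The number of distinct arrangements is 8!/(3!·2!) = 40320/12 = 3360.

3360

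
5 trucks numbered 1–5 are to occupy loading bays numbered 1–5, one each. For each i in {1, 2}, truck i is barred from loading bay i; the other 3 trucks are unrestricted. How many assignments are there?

78

Let Aᵢ (for i ∈ {1, 2}) be the placements that put truck i in its forbidden loading bay. Any j of these fix j positions, leaving (5−j)! ways to fill the rest, and there are C(2,j) ways to pick which j.
By inclusion–exclusion, the number of valid placements is Σ_{j=0}^{2} (−1)^j C(2,j)·(5−j)!.
Computing: 120 − 48 + 6 = 78.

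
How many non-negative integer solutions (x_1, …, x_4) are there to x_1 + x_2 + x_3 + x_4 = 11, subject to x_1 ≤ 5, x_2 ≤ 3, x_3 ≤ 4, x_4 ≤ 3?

33

By stars and bars, unrestricted non-negative solutions to x_1+…+x_4 = 11 number C(11+3,3) = 364.
Subtract solutions that violate a single cap (substitute x_i' = x_i − (cap_i+1)): x_1 ≥ 6 gives C(8,3) = 56; x_2 ≥ 4 gives C(10,3) = 120; x_3 ≥ 5 gives C(9,3) = 84; x_4 ≥ 4 gives C(10,3) = 120. Together 380.
Add back pairs where two caps are both exceeded: 4 + 1 + 4 + 10 + 20 + 10 = 49.
By inclusion–exclusion the count is 364 − 380 + 49 = 33.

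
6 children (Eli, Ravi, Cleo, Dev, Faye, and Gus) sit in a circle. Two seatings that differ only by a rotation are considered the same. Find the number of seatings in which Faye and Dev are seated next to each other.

Glue Faye and Dev into a block (2 internal orders). Seating 5 units around a circle gives (4)! arrangements.
So 2 × (4)! = 2 × 24 = 48.

48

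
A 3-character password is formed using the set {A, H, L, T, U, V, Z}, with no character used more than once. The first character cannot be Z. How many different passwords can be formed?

The first character has 7−1 = 6 choices (anything except Z).
The remaining 2 characters are filled from the other 6 symbols without repetition: 6 × 5 = 30.
Total: 6 × 30 = 180.

180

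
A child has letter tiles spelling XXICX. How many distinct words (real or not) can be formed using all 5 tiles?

The 5 letters of XXICX have repeats: X appearing 3 times.
So there are 5! / (3!) = 20 distinguishable arrangements.

20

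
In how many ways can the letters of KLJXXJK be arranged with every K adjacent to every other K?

Treat the 2 copies of K as a single block. The multiset to arrange is then {KK, J, J, L, X, X}, 6 items in all.
That gives (6)!/(2!·2!) = 180 arrangements.

180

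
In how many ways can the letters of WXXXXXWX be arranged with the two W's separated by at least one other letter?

There are 8!/(6!·2!) = 28 arrangements of WXXXXXWX in total.
If the two W's are adjacent, glue them into one block, leaving 7 items to arrange: (7)!/(6!) = 7 ways.
Subtracting, 28 − 7 = 21 arrangements keep the W's apart.

21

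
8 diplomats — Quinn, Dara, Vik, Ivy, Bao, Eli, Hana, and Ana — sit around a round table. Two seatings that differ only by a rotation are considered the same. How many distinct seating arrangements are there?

5040

Seat Quinn anywhere (absorbing the rotational symmetry), then permute the other 7: (7)! = 5040.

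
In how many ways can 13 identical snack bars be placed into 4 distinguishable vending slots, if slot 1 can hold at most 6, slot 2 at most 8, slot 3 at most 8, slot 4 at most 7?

350

Without the upper bounds there are C(16,3) = 560 ways to split 13 among 4 vending slots.
Subtract solutions that violate a single cap (substitute x_i' = x_i − (cap_i+1)): x_1 ≥ 7 gives C(9,3) = 84; x_2 ≥ 9 gives C(7,3) = 35; x_3 ≥ 9 gives C(7,3) = 35; x_4 ≥ 8 gives C(8,3) = 56. Together 210.
No two caps can be exceeded simultaneously, so the pair terms are all 0.
By inclusion–exclusion the count is 560 − 210 + 0 = 350.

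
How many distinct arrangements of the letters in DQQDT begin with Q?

With the first slot taken by Q, it remains to arrange the other 4 letters (DQDT).
Those 4 letters have D appearing twice, giving (4)!/(2!) = 12.

12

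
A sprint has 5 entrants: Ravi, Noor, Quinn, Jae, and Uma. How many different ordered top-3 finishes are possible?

60

This is an ordered selection of 3 from 5: P(5,3).
That gives 5 × 4 × 3 = 60.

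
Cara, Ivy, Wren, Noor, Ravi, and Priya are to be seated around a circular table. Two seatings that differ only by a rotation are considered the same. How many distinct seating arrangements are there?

Around a circle, 6 distinct people have 6!/6 = (5)! = 120 rotationally distinct seatings.

120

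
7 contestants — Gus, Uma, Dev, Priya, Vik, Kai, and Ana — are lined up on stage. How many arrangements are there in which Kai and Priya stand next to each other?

1440

Place the 5 others and the Kai-Priya pair as 6 objects in a line; the pair has 2 internal arrangements.
That gives 2 × 6! = 2 × 720 = 1440.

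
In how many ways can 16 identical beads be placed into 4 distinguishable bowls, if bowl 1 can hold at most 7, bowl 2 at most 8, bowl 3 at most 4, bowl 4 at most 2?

45

Without the upper bounds there are C(19,3) = 969 ways to split 16 among 4 bowls.
Subtract solutions that violate a single cap (substitute x_i' = x_i − (cap_i+1)): x_1 ≥ 8 gives C(11,3) = 165; x_2 ≥ 9 gives C(10,3) = 120; x_3 ≥ 5 gives C(14,3) = 364; x_4 ≥ 3 gives C(16,3) = 560. Together 1209.
Add back pairs where two caps are both exceeded: 0 + 20 + 56 + 10 + 35 + 165 = 286.
Subtract triples: 0 + 0 + 1 + 0 = 1.
By inclusion–exclusion the count is 969 − 1209 + 286 − 1 = 45.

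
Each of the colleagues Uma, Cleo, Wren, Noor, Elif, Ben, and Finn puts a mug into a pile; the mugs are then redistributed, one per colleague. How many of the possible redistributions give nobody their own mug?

1854

Let Aᵢ be the assignments in which colleague i gets their own mug. We want the size of the complement of A₁∪…∪A_7.
By inclusion–exclusion this is Σ_{j=0}^{7} (−1)^j C(7,j)·(7−j)!.
Computing: 5040 − 5040 + 2520 − 840 + 210 − 42 + 7 − 1 = 1854.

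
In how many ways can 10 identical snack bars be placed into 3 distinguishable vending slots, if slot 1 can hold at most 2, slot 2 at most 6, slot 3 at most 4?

6

Ignoring the caps, the number of non-negative solutions to x_1+…+x_3 = 10 is C(12,2) = 66.
Subtract solutions that violate a single cap (substitute x_i' = x_i − (cap_i+1)): x_1 ≥ 3 gives C(9,2) = 36; x_2 ≥ 7 gives C(5,2) = 10; x_3 ≥ 5 gives C(7,2) = 21. Together 67.
Add back pairs where two caps are both exceeded: 1 + 6 + 0 = 7.
By inclusion–exclusion the count is 66 − 67 + 7 = 6.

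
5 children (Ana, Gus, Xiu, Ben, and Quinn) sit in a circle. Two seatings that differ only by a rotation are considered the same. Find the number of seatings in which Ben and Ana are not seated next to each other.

12

All circular seatings of 5 people number (4)! = 24.
Seatings with Ben beside Ana: treat them as a block with 2 internal orders, giving 2 × (3)! = 12.
Subtracting, 24 − 12 = 12.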